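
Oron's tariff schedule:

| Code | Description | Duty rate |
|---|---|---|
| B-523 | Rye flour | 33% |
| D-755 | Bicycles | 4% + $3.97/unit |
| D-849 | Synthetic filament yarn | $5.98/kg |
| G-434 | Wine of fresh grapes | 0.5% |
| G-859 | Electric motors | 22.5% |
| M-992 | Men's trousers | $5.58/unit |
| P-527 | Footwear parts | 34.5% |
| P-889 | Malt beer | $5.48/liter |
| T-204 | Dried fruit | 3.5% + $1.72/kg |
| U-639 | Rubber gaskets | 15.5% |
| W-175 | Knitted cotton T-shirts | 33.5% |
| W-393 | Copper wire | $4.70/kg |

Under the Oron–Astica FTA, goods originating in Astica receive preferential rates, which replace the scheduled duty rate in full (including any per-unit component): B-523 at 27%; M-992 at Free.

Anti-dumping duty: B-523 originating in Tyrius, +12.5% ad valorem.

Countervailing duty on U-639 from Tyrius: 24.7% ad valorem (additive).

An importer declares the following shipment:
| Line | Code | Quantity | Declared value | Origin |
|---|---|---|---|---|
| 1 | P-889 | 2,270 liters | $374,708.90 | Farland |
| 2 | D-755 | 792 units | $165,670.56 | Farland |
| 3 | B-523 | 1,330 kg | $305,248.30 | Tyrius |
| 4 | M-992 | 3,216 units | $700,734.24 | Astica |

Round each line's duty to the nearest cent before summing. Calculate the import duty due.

Line 1 (P-889, Farland, 2,270 liters, $374,708.90):
Base rate for P-889 is $5.48/liter.
Duty = 2,270 × $5.48 = $12,439.60.
Line 2 (D-755, Farland, 792 units, $165,670.56):
Base rate for D-755 is 4% + $3.97/unit.
Duty = $165,670.56 × 4% + 792 × $3.97 = $9,771.06.
Line 3 (B-523, Tyrius, 1,330 kg, $305,248.30):
Base rate for B-523 is 33%.
B-523 has an FTA preferential rate, but origin Tyrius is not Astica; base rate stands.
Additional duty on B-523 from Tyrius: +12.5%. Applied ad valorem rate: 33% + 12.5% = 45.5%.
Duty = $305,248.30 × 45.5% = $138,887.98.
Line 4 (M-992, Astica, 3,216 units, $700,734.24):
Base rate for M-992 is $5.58/unit.
Origin Astica qualifies under the Oron–Astica agreement and M-992 is covered: preferential rate Free applies instead.
Duty = $700,734.24 × 0% = $0.00.
Total = $12,439.60 + $9,771.06 + $138,887.98 + $0.00 = $161,098.64.

$161,098.64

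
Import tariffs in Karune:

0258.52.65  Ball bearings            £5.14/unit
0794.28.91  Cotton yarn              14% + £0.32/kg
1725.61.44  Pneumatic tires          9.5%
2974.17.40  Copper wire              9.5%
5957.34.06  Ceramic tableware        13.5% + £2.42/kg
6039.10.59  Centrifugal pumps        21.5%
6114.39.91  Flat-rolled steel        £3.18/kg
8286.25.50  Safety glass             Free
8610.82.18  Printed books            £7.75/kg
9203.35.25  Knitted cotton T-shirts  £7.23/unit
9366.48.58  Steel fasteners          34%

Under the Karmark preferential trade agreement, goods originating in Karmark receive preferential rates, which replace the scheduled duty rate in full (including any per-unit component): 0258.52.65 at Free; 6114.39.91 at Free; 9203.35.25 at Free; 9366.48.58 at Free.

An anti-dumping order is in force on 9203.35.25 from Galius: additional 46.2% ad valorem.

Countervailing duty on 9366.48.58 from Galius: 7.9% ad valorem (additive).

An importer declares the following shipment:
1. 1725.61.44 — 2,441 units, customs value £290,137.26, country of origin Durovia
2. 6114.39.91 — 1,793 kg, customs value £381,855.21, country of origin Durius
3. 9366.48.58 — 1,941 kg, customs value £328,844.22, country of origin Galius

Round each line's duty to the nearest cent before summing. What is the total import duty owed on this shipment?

£171,050.51

Line 1 (1725.61.44, Durovia, 2,441 units, £290,137.26):
Base rate for 1725.61.44 is 9.5%.
Duty = £290,137.26 × 9.5% = £27,563.04.
Line 2 (6114.39.91, Durius, 1,793 kg, £381,855.21):
Base rate for 6114.39.91 is £3.18/kg.
6114.39.91 has an FTA preferential rate, but origin Durius is not Karmark; base rate stands.
Duty = 1,793 × £3.18 = £5,701.74.
Line 3 (9366.48.58, Galius, 1,941 kg, £328,844.22):
Base rate for 9366.48.58 is 34%.
9366.48.58 has an FTA preferential rate, but origin Galius is not Karmark; base rate stands.
Additional duty on 9366.48.58 from Galius: +7.9%. Applied ad valorem rate: 34% + 7.9% = 41.9%.
Duty = £328,844.22 × 41.9% = £137,785.73.
Total = £27,563.04 + £5,701.74 + £137,785.73 = £171,050.51.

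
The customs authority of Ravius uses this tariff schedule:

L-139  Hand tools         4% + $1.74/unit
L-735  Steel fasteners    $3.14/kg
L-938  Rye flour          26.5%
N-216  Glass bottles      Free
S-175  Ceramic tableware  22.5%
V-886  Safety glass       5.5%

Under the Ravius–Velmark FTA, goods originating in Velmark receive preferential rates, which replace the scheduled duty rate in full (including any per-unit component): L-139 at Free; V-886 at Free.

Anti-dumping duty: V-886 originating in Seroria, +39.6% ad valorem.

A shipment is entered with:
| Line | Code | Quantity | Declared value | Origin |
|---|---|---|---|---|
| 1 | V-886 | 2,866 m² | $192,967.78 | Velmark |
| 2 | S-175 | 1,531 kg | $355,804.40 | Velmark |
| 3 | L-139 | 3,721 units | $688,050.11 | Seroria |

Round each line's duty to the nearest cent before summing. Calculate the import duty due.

$114,052.53

Line 1 (V-886, Velmark, 2,866 m², $192,967.78):
Base rate for V-886 is 5.5%.
Origin Velmark qualifies under the Ravius–Velmark agreement and V-886 is covered: preferential rate Free applies instead.
The additional-duty order on V-886 targets Seroria, not Velmark; it does not apply.
Duty = $192,967.78 × 0% = $0.00.
Line 2 (S-175, Velmark, 1,531 kg, $355,804.40):
Base rate for S-175 is 22.5%.
Origin Velmark is the FTA partner but S-175 is not on the preference list; base rate stands.
Duty = $355,804.40 × 22.5% = $80,055.99.
Line 3 (L-139, Seroria, 3,721 units, $688,050.11):
Base rate for L-139 is 4% + $1.74/unit.
L-139 has an FTA preferential rate, but origin Seroria is not Velmark; base rate stands.
Duty = $688,050.11 × 4% + 3,721 × $1.74 = $33,996.54.
Total = $0.00 + $80,055.99 + $33,996.54 = $114,052.53.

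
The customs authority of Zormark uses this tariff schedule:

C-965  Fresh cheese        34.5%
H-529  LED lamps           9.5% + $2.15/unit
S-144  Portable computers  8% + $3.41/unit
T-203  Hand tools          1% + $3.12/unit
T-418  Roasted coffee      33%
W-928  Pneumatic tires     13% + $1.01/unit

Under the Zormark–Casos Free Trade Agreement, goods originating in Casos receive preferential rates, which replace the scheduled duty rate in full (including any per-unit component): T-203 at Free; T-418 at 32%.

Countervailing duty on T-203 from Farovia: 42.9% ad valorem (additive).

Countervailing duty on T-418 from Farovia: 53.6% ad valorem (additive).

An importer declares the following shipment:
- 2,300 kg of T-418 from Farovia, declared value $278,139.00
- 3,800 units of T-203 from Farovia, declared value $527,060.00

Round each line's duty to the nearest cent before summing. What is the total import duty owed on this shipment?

$484,103.71

Line 1 (T-418, Farovia, 2,300 kg, $278,139.00):
Base rate for T-418 is 33%.
T-418 has an FTA preferential rate, but origin Farovia is not Casos; base rate stands.
Additional duty on T-418 from Farovia: +53.6%. Applied ad valorem rate: 33% + 53.6% = 86.6%.
Duty = $278,139.00 × 86.6% = $240,868.37.
Line 2 (T-203, Farovia, 3,800 units, $527,060.00):
Base rate for T-203 is 1% + $3.12/unit.
T-203 has an FTA preferential rate, but origin Farovia is not Casos; base rate stands.
Additional duty on T-203 from Farovia: +42.9%. Applied ad valorem rate: 1% + 42.9% = 43.9%.
Duty = $527,060.00 × 43.9% + 3,800 × $3.12 = $243,235.34.
Total = $240,868.37 + $243,235.34 = $484,103.71.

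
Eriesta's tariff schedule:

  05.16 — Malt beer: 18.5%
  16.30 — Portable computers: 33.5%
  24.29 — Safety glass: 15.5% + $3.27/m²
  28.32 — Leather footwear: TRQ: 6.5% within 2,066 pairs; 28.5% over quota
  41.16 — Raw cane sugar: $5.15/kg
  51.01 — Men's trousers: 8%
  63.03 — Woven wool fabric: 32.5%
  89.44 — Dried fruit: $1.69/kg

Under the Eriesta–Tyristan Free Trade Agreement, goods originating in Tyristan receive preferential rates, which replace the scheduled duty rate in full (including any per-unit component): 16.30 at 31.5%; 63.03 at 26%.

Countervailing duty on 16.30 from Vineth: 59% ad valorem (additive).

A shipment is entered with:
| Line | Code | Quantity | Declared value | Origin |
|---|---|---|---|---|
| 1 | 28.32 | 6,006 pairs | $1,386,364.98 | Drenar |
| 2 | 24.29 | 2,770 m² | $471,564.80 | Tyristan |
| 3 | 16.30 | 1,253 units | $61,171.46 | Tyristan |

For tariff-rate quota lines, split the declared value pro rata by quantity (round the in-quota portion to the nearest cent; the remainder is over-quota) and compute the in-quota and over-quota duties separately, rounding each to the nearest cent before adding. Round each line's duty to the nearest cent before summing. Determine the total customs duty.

Line 1 (28.32, Drenar, 6,006 pairs, $1,386,364.98):
Code 28.32 is under a tariff-rate quota (threshold 2,066 pairs). In-quota: 2,066 pairs at 6.5%; over-quota: 3,940 pairs at 28.5%.
Pro-rata value split: in-quota = $1,386,364.98 × 2,066/6,006 = $476,894.78; over-quota = $1,386,364.98 − $476,894.78 = $909,470.20.
In-quota duty = $476,894.78 × 6.5% = $30,998.16. Over-quota duty = $909,470.20 × 28.5% = $259,199.01.
Line duty = $30,998.16 + $259,199.01 = $290,197.17.
Line 2 (24.29, Tyristan, 2,770 m², $471,564.80):
Base rate for 24.29 is 15.5% + $3.27/m².
Origin Tyristan is the FTA partner but 24.29 is not on the preference list; base rate stands.
Duty = $471,564.80 × 15.5% + 2,770 × $3.27 = $82,150.44.
Line 3 (16.30, Tyristan, 1,253 units, $61,171.46):
Base rate for 16.30 is 33.5%.
Origin Tyristan qualifies under the Eriesta–Tyristan agreement and 16.30 is covered: preferential rate 31.5% applies instead.
The additional-duty order on 16.30 targets Vineth, not Tyristan; it does not apply.
Duty = $61,171.46 × 31.5% = $19,269.01.
Total = $290,197.17 + $82,150.44 + $19,269.01 = $391,616.62.

$391,616.62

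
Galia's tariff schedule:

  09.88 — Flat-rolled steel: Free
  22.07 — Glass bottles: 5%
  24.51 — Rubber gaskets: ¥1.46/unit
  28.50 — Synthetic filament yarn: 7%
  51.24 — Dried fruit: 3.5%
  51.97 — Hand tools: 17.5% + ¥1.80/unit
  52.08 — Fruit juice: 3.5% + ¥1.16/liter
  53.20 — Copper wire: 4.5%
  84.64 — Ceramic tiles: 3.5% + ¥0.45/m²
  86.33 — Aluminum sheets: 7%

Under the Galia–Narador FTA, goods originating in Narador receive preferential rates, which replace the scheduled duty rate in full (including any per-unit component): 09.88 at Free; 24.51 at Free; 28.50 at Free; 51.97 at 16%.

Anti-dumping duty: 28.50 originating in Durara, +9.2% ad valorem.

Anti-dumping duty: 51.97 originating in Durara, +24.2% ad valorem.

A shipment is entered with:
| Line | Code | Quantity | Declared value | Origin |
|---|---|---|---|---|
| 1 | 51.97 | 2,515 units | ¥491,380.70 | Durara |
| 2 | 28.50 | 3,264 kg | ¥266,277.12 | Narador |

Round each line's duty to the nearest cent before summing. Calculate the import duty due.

Line 1 (51.97, Durara, 2,515 units, ¥491,380.70):
Base rate for 51.97 is 17.5% + ¥1.80/unit.
51.97 has an FTA preferential rate, but origin Durara is not Narador; base rate stands.
Additional duty on 51.97 from Durara: +24.2%. Applied ad valorem rate: 17.5% + 24.2% = 41.7%.
Duty = ¥491,380.70 × 41.7% + 2,515 × ¥1.80 = ¥209,432.75.
Line 2 (28.50, Narador, 3,264 kg, ¥266,277.12):
Base rate for 28.50 is 7%.
Origin Narador qualifies under the Galia–Narador agreement and 28.50 is covered: preferential rate Free applies instead.
The additional-duty order on 28.50 targets Durara, not Narador; it does not apply.
Duty = ¥266,277.12 × 0% = ¥0.00.
Total = ¥209,432.75 + ¥0.00 = ¥209,432.75.

¥209,432.75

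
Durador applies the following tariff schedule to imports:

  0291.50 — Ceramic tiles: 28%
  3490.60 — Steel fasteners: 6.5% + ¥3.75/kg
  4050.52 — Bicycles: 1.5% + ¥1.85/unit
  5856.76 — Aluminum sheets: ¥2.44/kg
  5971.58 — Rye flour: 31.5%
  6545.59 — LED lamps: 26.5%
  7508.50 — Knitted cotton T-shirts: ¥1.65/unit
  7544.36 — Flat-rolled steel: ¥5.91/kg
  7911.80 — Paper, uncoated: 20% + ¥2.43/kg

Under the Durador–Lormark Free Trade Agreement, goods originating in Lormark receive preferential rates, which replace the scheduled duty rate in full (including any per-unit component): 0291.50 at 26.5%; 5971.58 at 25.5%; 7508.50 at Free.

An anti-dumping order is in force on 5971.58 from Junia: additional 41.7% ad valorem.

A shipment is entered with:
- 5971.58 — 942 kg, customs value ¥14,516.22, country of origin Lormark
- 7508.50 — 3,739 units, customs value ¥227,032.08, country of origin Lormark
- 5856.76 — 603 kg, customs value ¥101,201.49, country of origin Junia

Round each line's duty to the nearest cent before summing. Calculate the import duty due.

Line 1 (5971.58, Lormark, 942 kg, ¥14,516.22):
Base rate for 5971.58 is 31.5%.
Origin Lormark qualifies under the Durador–Lormark agreement and 5971.58 is covered: preferential rate 25.5% applies instead.
The additional-duty order on 5971.58 targets Junia, not Lormark; it does not apply.
Duty = ¥14,516.22 × 25.5% = ¥3,701.64.
Line 2 (7508.50, Lormark, 3,739 units, ¥227,032.08):
Base rate for 7508.50 is ¥1.65/unit.
Origin Lormark qualifies under the Durador–Lormark agreement and 7508.50 is covered: preferential rate Free applies instead.
Duty = ¥227,032.08 × 0% = ¥0.00.
Line 3 (5856.76, Junia, 603 kg, ¥101,201.49):
Base rate for 5856.76 is ¥2.44/kg.
Duty = 603 × ¥2.44 = ¥1,471.32.
Total = ¥3,701.64 + ¥0.00 + ¥1,471.32 = ¥5,172.96.

¥5,172.96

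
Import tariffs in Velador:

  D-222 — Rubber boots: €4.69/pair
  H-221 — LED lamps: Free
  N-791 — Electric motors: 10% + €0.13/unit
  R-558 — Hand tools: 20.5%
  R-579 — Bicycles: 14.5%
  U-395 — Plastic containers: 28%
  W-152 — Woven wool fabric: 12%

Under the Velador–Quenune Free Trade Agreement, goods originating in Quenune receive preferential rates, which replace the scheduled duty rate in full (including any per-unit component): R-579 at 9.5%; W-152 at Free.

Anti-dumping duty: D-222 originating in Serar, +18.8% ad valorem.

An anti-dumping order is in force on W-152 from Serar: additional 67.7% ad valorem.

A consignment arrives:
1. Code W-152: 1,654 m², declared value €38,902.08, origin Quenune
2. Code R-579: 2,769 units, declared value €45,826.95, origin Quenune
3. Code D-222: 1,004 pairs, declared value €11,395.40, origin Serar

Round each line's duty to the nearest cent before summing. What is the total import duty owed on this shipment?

Line 1 (W-152, Quenune, 1,654 m², €38,902.08):
Base rate for W-152 is 12%.
Origin Quenune qualifies under the Velador–Quenune agreement and W-152 is covered: preferential rate Free applies instead.
The additional-duty order on W-152 targets Serar, not Quenune; it does not apply.
Duty = €38,902.08 × 0% = €0.00.
Line 2 (R-579, Quenune, 2,769 units, €45,826.95):
Base rate for R-579 is 14.5%.
Origin Quenune qualifies under the Velador–Quenune agreement and R-579 is covered: preferential rate 9.5% applies instead.
Duty = €45,826.95 × 9.5% = €4,353.56.
Line 3 (D-222, Serar, 1,004 pairs, €11,395.40):
Base rate for D-222 is €4.69/pair.
Additional duty on D-222 from Serar: +18.8% ad valorem. Applied ad valorem rate = 18.8%.
Duty = €11,395.40 × 18.8% + 1,004 × €4.69 = €6,851.10.
Total = €0.00 + €4,353.56 + €6,851.10 = €11,204.66.

€11,204.66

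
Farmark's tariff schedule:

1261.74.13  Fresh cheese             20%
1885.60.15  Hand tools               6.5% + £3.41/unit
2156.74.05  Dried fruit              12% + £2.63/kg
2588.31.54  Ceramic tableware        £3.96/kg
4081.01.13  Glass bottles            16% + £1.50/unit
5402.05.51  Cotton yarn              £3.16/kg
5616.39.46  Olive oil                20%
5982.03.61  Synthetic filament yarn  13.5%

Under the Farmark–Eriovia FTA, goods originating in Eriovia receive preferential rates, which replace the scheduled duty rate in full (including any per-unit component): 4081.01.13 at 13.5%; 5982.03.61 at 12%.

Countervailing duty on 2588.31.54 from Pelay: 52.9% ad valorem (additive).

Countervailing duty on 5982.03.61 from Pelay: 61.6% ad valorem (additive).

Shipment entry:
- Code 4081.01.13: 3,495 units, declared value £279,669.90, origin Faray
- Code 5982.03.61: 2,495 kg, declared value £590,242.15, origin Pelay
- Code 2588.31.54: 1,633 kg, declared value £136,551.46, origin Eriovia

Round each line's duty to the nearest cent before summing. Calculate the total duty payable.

Line 1 (4081.01.13, Faray, 3,495 units, £279,669.90):
Base rate for 4081.01.13 is 16% + £1.50/unit.
4081.01.13 has an FTA preferential rate, but origin Faray is not Eriovia; base rate stands.
Duty = £279,669.90 × 16% + 3,495 × £1.50 = £49,989.68.
Line 2 (5982.03.61, Pelay, 2,495 kg, £590,242.15):
Base rate for 5982.03.61 is 13.5%.
5982.03.61 has an FTA preferential rate, but origin Pelay is not Eriovia; base rate stands.
Additional duty on 5982.03.61 from Pelay: +61.6%. Applied ad valorem rate: 13.5% + 61.6% = 75.1%.
Duty = £590,242.15 × 75.1% = £443,271.85.
Line 3 (2588.31.54, Eriovia, 1,633 kg, £136,551.46):
Base rate for 2588.31.54 is £3.96/kg.
Origin Eriovia is the FTA partner but 2588.31.54 is not on the preference list; base rate stands.
The additional-duty order on 2588.31.54 targets Pelay, not Eriovia; it does not apply.
Duty = 1,633 × £3.96 = £6,466.68.
Total = £49,989.68 + £443,271.85 + £6,466.68 = £499,728.21.

£499,728.21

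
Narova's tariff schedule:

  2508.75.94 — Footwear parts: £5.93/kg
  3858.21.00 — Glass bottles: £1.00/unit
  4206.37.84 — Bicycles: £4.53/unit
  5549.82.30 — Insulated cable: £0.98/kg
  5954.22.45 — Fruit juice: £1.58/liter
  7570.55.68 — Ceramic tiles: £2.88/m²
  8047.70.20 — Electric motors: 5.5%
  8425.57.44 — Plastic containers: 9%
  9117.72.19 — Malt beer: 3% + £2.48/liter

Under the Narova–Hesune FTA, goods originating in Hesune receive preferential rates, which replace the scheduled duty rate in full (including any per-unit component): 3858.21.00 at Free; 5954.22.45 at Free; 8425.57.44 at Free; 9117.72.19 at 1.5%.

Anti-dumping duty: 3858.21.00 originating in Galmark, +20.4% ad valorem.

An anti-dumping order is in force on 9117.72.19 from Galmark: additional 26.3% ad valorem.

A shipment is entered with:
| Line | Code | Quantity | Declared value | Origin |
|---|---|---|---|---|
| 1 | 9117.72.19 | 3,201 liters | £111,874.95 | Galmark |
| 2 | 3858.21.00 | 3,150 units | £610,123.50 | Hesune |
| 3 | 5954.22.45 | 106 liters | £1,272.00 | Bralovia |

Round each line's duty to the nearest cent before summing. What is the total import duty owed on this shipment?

Line 1 (9117.72.19, Galmark, 3,201 liters, £111,874.95):
Base rate for 9117.72.19 is 3% + £2.48/liter.
9117.72.19 has an FTA preferential rate, but origin Galmark is not Hesune; base rate stands.
Additional duty on 9117.72.19 from Galmark: +26.3%. Applied ad valorem rate: 3% + 26.3% = 29.3%.
Duty = £111,874.95 × 29.3% + 3,201 × £2.48 = £40,717.84.
Line 2 (3858.21.00, Hesune, 3,150 units, £610,123.50):
Base rate for 3858.21.00 is £1.00/unit.
Origin Hesune qualifies under the Narova–Hesune agreement and 3858.21.00 is covered: preferential rate Free applies instead.
The additional-duty order on 3858.21.00 targets Galmark, not Hesune; it does not apply.
Duty = £610,123.50 × 0% = £0.00.
Line 3 (5954.22.45, Bralovia, 106 liters, £1,272.00):
Base rate for 5954.22.45 is £1.58/liter.
5954.22.45 has an FTA preferential rate, but origin Bralovia is not Hesune; base rate stands.
Duty = 106 × £1.58 = £167.48.
Total = £40,717.84 + £0.00 + £167.48 = £40,885.32.

£40,885.32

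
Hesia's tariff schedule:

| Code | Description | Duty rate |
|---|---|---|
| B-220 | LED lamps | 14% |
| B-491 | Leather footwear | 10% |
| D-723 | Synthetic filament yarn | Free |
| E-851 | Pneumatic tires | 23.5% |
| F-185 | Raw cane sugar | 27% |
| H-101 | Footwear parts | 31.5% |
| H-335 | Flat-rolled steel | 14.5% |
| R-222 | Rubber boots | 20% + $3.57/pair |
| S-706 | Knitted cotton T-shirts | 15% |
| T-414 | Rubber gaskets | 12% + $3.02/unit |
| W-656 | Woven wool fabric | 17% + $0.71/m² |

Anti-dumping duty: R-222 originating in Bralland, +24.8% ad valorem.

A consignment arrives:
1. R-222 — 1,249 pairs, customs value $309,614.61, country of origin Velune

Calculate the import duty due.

$66,381.85

Line 1 (R-222, Velune, 1,249 pairs, $309,614.61):
Base rate for R-222 is 20% + $3.57/pair.
The additional-duty order on R-222 targets Bralland, not Velune; it does not apply.
Duty = $309,614.61 × 20% + 1,249 × $3.57 = $66,381.85.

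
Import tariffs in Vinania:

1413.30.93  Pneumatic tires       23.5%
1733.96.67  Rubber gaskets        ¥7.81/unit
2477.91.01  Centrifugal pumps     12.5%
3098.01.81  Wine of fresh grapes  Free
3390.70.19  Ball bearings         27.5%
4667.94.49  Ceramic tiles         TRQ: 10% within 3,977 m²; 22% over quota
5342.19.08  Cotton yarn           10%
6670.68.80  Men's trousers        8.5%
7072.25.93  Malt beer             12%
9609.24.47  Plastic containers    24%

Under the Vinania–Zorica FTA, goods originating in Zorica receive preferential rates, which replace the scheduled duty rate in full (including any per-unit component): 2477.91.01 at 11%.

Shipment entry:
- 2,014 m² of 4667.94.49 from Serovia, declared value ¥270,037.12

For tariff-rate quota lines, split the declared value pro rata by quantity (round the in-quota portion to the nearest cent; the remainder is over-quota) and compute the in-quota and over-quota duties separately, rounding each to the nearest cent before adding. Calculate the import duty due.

Line 1 (4667.94.49, Serovia, 2,014 m², ¥270,037.12):
Code 4667.94.49 is under a tariff-rate quota (threshold 3,977 m²). Quantity 2,014 m² is within the quota, so the in-quota rate 10% applies to the full value.
Duty = ¥270,037.12 × 10% = ¥27,003.71.

¥27,003.71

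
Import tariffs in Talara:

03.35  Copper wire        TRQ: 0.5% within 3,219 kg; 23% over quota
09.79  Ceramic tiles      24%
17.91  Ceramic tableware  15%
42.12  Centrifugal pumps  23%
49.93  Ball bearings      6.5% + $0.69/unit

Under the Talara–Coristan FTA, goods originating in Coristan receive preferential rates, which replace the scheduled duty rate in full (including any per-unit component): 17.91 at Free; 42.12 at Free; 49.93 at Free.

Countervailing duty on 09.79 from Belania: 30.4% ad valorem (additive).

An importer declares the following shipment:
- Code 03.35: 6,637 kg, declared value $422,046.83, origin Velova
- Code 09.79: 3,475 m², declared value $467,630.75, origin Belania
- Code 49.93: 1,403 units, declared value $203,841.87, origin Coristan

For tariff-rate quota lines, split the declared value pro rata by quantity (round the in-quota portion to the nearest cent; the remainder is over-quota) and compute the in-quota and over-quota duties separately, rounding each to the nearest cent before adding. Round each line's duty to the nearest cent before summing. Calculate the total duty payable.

Line 1 (03.35, Velova, 6,637 kg, $422,046.83):
Code 03.35 is under a tariff-rate quota (threshold 3,219 kg). In-quota: 3,219 kg at 0.5%; over-quota: 3,418 kg at 23%.
Pro-rata value split: in-quota = $422,046.83 × 3,219/6,637 = $204,696.21; over-quota = $422,046.83 − $204,696.21 = $217,350.62.
In-quota duty = $204,696.21 × 0.5% = $1,023.48. Over-quota duty = $217,350.62 × 23% = $49,990.64.
Line duty = $1,023.48 + $49,990.64 = $51,014.12.
Line 2 (09.79, Belania, 3,475 m², $467,630.75):
Base rate for 09.79 is 24%.
Additional duty on 09.79 from Belania: +30.4%. Applied ad valorem rate: 24% + 30.4% = 54.4%.
Duty = $467,630.75 × 54.4% = $254,391.13.
Line 3 (49.93, Coristan, 1,403 units, $203,841.87):
Base rate for 49.93 is 6.5% + $0.69/unit.
Origin Coristan qualifies under the Talara–Coristan agreement and 49.93 is covered: preferential rate Free applies instead.
Duty = $203,841.87 × 0% = $0.00.
Total = $51,014.12 + $254,391.13 + $0.00 = $305,405.25.

$305,405.25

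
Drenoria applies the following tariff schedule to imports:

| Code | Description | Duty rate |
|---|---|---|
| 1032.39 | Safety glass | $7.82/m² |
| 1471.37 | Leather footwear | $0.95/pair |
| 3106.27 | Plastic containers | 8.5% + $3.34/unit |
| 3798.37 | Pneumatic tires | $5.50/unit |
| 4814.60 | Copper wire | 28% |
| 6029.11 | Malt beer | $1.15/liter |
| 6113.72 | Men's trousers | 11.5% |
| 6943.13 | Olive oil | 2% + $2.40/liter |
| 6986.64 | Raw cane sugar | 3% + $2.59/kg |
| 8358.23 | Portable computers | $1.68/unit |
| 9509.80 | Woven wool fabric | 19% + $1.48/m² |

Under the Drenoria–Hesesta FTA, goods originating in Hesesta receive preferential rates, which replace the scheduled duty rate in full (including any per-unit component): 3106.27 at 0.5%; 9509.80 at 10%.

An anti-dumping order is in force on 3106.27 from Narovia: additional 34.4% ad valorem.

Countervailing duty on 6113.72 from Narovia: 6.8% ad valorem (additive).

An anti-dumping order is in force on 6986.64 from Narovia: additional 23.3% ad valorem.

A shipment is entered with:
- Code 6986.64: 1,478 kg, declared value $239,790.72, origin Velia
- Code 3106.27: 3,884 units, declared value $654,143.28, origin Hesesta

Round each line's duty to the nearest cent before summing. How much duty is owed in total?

$14,292.46

Line 1 (6986.64, Velia, 1,478 kg, $239,790.72):
Base rate for 6986.64 is 3% + $2.59/kg.
The additional-duty order on 6986.64 targets Narovia, not Velia; it does not apply.
Duty = $239,790.72 × 3% + 1,478 × $2.59 = $11,021.74.
Line 2 (3106.27, Hesesta, 3,884 units, $654,143.28):
Base rate for 3106.27 is 8.5% + $3.34/unit.
Origin Hesesta qualifies under the Drenoria–Hesesta agreement and 3106.27 is covered: preferential rate 0.5% applies instead.
The additional-duty order on 3106.27 targets Narovia, not Hesesta; it does not apply.
Duty = $654,143.28 × 0.5% = $3,270.72.
Total = $11,021.74 + $3,270.72 = $14,292.46.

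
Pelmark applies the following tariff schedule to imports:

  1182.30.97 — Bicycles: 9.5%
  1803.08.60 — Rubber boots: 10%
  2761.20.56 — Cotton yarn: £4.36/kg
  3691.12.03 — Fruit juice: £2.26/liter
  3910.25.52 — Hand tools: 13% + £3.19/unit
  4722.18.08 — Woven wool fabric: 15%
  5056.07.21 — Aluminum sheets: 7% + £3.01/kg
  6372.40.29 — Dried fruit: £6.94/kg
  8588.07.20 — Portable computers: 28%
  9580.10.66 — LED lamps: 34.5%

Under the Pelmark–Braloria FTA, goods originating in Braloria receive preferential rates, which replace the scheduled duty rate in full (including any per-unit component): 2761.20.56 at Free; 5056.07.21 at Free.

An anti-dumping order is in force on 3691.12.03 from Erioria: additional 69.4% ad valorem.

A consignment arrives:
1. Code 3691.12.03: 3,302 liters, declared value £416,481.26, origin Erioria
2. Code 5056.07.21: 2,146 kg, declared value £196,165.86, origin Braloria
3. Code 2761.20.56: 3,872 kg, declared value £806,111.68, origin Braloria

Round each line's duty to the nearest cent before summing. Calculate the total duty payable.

Line 1 (3691.12.03, Erioria, 3,302 liters, £416,481.26):
Base rate for 3691.12.03 is £2.26/liter.
Additional duty on 3691.12.03 from Erioria: +69.4% ad valorem. Applied ad valorem rate = 69.4%.
Duty = £416,481.26 × 69.4% + 3,302 × £2.26 = £296,500.51.
Line 2 (5056.07.21, Braloria, 2,146 kg, £196,165.86):
Base rate for 5056.07.21 is 7% + £3.01/kg.
Origin Braloria qualifies under the Pelmark–Braloria agreement and 5056.07.21 is covered: preferential rate Free applies instead.
Duty = £196,165.86 × 0% = £0.00.
Line 3 (2761.20.56, Braloria, 3,872 kg, £806,111.68):
Base rate for 2761.20.56 is £4.36/kg.
Origin Braloria qualifies under the Pelmark–Braloria agreement and 2761.20.56 is covered: preferential rate Free applies instead.
Duty = £806,111.68 × 0% = £0.00.
Total = £296,500.51 + £0.00 + £0.00 = £296,500.51.

£296,500.51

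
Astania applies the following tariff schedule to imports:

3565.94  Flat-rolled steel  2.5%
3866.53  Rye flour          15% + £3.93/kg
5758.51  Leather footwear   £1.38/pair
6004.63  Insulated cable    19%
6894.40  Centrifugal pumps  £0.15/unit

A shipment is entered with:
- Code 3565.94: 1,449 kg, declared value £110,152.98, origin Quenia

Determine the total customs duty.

£2,753.82

Line 1 (3565.94, Quenia, 1,449 kg, £110,152.98):
Base rate for 3565.94 is 2.5%.
Duty = £110,152.98 × 2.5% = £2,753.82.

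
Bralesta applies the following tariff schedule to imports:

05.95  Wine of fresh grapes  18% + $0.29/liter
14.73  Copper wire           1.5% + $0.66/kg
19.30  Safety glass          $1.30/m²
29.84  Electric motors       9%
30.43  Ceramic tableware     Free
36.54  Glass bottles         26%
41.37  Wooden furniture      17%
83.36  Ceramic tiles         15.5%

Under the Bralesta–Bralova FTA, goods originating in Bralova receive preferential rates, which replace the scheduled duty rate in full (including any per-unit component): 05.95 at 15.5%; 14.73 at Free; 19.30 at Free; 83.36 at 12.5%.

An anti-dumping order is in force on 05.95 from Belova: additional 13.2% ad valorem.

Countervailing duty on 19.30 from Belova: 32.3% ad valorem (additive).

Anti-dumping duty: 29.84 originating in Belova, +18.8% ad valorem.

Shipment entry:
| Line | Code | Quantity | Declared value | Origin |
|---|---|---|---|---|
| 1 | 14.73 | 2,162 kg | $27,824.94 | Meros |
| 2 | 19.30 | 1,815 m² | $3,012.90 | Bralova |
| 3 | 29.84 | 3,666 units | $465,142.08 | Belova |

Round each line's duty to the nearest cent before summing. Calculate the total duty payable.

$131,153.79

Line 1 (14.73, Meros, 2,162 kg, $27,824.94):
Base rate for 14.73 is 1.5% + $0.66/kg.
14.73 has an FTA preferential rate, but origin Meros is not Bralova; base rate stands.
Duty = $27,824.94 × 1.5% + 2,162 × $0.66 = $1,844.29.
Line 2 (19.30, Bralova, 1,815 m², $3,012.90):
Base rate for 19.30 is $1.30/m².
Origin Bralova qualifies under the Bralesta–Bralova agreement and 19.30 is covered: preferential rate Free applies instead.
The additional-duty order on 19.30 targets Belova, not Bralova; it does not apply.
Duty = $3,012.90 × 0% = $0.00.
Line 3 (29.84, Belova, 3,666 units, $465,142.08):
Base rate for 29.84 is 9%.
Additional duty on 29.84 from Belova: +18.8%. Applied ad valorem rate: 9% + 18.8% = 27.8%.
Duty = $465,142.08 × 27.8% = $129,309.50.
Total = $1,844.29 + $0.00 + $129,309.50 = $131,153.79.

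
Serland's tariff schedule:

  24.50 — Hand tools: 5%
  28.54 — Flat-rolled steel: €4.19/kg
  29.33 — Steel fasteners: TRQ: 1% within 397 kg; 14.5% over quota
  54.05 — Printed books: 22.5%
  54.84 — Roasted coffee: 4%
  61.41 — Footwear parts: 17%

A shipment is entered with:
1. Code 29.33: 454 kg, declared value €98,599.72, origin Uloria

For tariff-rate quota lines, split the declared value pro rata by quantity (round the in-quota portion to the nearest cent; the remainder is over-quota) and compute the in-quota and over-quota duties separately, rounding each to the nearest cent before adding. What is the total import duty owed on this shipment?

Line 1 (29.33, Uloria, 454 kg, €98,599.72):
Code 29.33 is under a tariff-rate quota (threshold 397 kg). In-quota: 397 kg at 1%; over-quota: 57 kg at 14.5%.
Pro-rata value split: in-quota = €98,599.72 × 397/454 = €86,220.46; over-quota = €98,599.72 − €86,220.46 = €12,379.26.
In-quota duty = €86,220.46 × 1% = €862.20. Over-quota duty = €12,379.26 × 14.5% = €1,794.99.
Line duty = €862.20 + €1,794.99 = €2,657.19.

€2,657.19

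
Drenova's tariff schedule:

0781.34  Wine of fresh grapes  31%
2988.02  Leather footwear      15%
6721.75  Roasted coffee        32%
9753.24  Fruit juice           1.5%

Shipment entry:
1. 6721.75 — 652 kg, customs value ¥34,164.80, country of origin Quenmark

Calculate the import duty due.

Line 1 (6721.75, Quenmark, 652 kg, ¥34,164.80):
Base rate for 6721.75 is 32%.
Duty = ¥34,164.80 × 32% = ¥10,932.74.

¥10,932.74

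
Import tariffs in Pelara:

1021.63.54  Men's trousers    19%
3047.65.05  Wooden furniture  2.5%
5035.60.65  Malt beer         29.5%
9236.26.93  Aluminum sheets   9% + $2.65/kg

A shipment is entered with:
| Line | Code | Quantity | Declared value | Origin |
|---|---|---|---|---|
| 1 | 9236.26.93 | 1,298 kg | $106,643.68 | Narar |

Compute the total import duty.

Line 1 (9236.26.93, Narar, 1,298 kg, $106,643.68):
Base rate for 9236.26.93 is 9% + $2.65/kg.
Duty = $106,643.68 × 9% + 1,298 × $2.65 = $13,037.63.

$13,037.63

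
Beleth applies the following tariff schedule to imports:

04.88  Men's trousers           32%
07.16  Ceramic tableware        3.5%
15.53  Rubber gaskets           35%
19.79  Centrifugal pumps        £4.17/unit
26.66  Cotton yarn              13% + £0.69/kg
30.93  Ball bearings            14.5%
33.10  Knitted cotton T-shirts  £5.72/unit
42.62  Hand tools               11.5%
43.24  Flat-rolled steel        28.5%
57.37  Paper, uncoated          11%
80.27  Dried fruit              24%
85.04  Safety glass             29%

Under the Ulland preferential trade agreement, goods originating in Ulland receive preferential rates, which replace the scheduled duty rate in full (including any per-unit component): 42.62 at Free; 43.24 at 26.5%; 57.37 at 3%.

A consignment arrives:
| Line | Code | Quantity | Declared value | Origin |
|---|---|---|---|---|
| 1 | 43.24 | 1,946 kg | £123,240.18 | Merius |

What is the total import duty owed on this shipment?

£35,123.45

Line 1 (43.24, Merius, 1,946 kg, £123,240.18):
Base rate for 43.24 is 28.5%.
43.24 has an FTA preferential rate, but origin Merius is not Ulland; base rate stands.
Duty = £123,240.18 × 28.5% = £35,123.45.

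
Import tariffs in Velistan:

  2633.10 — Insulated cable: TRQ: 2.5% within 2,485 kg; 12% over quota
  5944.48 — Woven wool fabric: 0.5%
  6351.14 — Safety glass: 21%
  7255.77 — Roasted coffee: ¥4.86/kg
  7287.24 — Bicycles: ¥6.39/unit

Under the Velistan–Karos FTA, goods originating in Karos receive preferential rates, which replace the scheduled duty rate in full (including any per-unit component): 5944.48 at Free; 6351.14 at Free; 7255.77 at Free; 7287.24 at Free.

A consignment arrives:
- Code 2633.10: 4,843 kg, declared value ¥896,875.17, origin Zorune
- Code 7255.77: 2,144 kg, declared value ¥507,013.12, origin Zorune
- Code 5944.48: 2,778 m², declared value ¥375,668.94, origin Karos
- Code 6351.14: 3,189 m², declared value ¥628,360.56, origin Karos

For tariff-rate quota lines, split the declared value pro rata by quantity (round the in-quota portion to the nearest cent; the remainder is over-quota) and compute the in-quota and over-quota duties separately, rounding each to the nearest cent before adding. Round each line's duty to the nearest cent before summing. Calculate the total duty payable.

Line 1 (2633.10, Zorune, 4,843 kg, ¥896,875.17):
Code 2633.10 is under a tariff-rate quota (threshold 2,485 kg). In-quota: 2,485 kg at 2.5%; over-quota: 2,358 kg at 12%.
Pro-rata value split: in-quota = ¥896,875.17 × 2,485/4,843 = ¥460,197.15; over-quota = ¥896,875.17 − ¥460,197.15 = ¥436,678.02.
In-quota duty = ¥460,197.15 × 2.5% = ¥11,504.93. Over-quota duty = ¥436,678.02 × 12% = ¥52,401.36.
Line duty = ¥11,504.93 + ¥52,401.36 = ¥63,906.29.
Line 2 (7255.77, Zorune, 2,144 kg, ¥507,013.12):
Base rate for 7255.77 is ¥4.86/kg.
7255.77 has an FTA preferential rate, but origin Zorune is not Karos; base rate stands.
Duty = 2,144 × ¥4.86 = ¥10,419.84.
Line 3 (5944.48, Karos, 2,778 m², ¥375,668.94):
Base rate for 5944.48 is 0.5%.
Origin Karos qualifies under the Velistan–Karos agreement and 5944.48 is covered: preferential rate Free applies instead.
Duty = ¥375,668.94 × 0% = ¥0.00.
Line 4 (6351.14, Karos, 3,189 m², ¥628,360.56):
Base rate for 6351.14 is 21%.
Origin Karos qualifies under the Velistan–Karos agreement and 6351.14 is covered: preferential rate Free applies instead.
Duty = ¥628,360.56 × 0% = ¥0.00.
Total = ¥63,906.29 + ¥10,419.84 + ¥0.00 + ¥0.00 = ¥74,326.13.

¥74,326.13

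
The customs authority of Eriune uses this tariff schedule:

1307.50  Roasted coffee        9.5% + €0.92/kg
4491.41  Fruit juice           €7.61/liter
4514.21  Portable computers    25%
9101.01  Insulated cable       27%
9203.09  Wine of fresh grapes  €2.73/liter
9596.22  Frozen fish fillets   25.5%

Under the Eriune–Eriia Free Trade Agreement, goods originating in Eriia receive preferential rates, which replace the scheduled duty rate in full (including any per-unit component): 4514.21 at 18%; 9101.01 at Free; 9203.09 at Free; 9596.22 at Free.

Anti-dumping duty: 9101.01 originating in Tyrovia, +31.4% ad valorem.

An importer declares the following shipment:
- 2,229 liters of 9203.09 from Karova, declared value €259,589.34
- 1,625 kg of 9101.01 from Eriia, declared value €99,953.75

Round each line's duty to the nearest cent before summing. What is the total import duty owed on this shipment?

€6,085.17

Line 1 (9203.09, Karova, 2,229 liters, €259,589.34):
Base rate for 9203.09 is €2.73/liter.
9203.09 has an FTA preferential rate, but origin Karova is not Eriia; base rate stands.
Duty = 2,229 × €2.73 = €6,085.17.
Line 2 (9101.01, Eriia, 1,625 kg, €99,953.75):
Base rate for 9101.01 is 27%.
Origin Eriia qualifies under the Eriune–Eriia agreement and 9101.01 is covered: preferential rate Free applies instead.
The additional-duty order on 9101.01 targets Tyrovia, not Eriia; it does not apply.
Duty = €99,953.75 × 0% = €0.00.
Total = €6,085.17 + €0.00 = €6,085.17.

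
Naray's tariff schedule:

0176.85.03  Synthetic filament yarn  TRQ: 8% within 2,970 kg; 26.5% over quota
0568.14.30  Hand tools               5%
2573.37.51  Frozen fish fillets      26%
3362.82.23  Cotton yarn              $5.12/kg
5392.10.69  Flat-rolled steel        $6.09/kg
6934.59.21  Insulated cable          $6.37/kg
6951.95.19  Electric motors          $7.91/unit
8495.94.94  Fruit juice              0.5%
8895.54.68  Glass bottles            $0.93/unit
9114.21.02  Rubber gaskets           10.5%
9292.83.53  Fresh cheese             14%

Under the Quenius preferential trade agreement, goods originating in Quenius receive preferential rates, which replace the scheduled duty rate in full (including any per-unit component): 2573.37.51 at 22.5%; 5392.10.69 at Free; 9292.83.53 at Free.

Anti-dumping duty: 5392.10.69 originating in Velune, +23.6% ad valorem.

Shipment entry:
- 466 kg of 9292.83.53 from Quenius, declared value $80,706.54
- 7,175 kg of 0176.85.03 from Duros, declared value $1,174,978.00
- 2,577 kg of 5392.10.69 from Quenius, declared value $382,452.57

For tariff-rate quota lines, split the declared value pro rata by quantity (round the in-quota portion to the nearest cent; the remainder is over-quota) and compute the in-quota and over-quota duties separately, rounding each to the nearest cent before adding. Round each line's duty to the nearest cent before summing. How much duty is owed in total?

$221,391.24

Line 1 (9292.83.53, Quenius, 466 kg, $80,706.54):
Base rate for 9292.83.53 is 14%.
Origin Quenius qualifies under the Naray–Quenius agreement and 9292.83.53 is covered: preferential rate Free applies instead.
Duty = $80,706.54 × 0% = $0.00.
Line 2 (0176.85.03, Duros, 7,175 kg, $1,174,978.00):
Code 0176.85.03 is under a tariff-rate quota (threshold 2,970 kg). In-quota: 2,970 kg at 8%; over-quota: 4,205 kg at 26.5%.
Pro-rata value split: in-quota = $1,174,978.00 × 2,970/7,175 = $486,367.20; over-quota = $1,174,978.00 − $486,367.20 = $688,610.80.
In-quota duty = $486,367.20 × 8% = $38,909.38. Over-quota duty = $688,610.80 × 26.5% = $182,481.86.
Line duty = $38,909.38 + $182,481.86 = $221,391.24.
Line 3 (5392.10.69, Quenius, 2,577 kg, $382,452.57):
Base rate for 5392.10.69 is $6.09/kg.
Origin Quenius qualifies under the Naray–Quenius agreement and 5392.10.69 is covered: preferential rate Free applies instead.
The additional-duty order on 5392.10.69 targets Velune, not Quenius; it does not apply.
Duty = $382,452.57 × 0% = $0.00.
Total = $0.00 + $221,391.24 + $0.00 = $221,391.24.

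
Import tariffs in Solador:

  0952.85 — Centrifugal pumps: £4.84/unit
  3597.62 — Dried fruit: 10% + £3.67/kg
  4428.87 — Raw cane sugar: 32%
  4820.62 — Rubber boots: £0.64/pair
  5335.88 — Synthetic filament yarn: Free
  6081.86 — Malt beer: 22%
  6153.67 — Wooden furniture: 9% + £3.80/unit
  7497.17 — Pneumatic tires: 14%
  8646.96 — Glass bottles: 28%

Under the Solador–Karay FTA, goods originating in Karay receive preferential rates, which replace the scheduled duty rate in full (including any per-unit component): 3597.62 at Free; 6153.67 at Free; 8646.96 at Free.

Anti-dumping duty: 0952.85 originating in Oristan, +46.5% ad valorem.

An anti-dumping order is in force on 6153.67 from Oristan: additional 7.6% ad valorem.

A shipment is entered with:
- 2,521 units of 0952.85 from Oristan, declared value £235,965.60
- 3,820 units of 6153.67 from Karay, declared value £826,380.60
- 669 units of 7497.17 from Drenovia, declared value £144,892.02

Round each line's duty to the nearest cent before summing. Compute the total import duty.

£142,210.52

Line 1 (0952.85, Oristan, 2,521 units, £235,965.60):
Base rate for 0952.85 is £4.84/unit.
Additional duty on 0952.85 from Oristan: +46.5% ad valorem. Applied ad valorem rate = 46.5%.
Duty = £235,965.60 × 46.5% + 2,521 × £4.84 = £121,925.64.
Line 2 (6153.67, Karay, 3,820 units, £826,380.60):
Base rate for 6153.67 is 9% + £3.80/unit.
Origin Karay qualifies under the Solador–Karay agreement and 6153.67 is covered: preferential rate Free applies instead.
The additional-duty order on 6153.67 targets Oristan, not Karay; it does not apply.
Duty = £826,380.60 × 0% = £0.00.
Line 3 (7497.17, Drenovia, 669 units, £144,892.02):
Base rate for 7497.17 is 14%.
Duty = £144,892.02 × 14% = £20,284.88.
Total = £121,925.64 + £0.00 + £20,284.88 = £142,210.52.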